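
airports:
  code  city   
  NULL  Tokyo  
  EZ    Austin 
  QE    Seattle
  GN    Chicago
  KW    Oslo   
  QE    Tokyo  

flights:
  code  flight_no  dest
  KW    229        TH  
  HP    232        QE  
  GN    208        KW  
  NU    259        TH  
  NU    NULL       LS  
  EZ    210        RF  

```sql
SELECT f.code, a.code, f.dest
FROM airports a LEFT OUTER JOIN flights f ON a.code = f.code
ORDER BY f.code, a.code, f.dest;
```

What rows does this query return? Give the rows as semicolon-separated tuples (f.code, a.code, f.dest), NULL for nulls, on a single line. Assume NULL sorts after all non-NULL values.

(EZ, EZ, RF); (GN, GN, KW); (KW, KW, TH); (NULL, QE, NULL); (NULL, QE, NULL); (NULL, NULL, NULL)

LEFT JOIN keeps every row from `airports`; unmatched rows get NULL for `flights`'s columns.
Matching on a.code = f.code. A NULL in a compared column never satisfies the condition.
- a (code=NULL) has no partner → padded with NULL.
- a (code=EZ) pairs with 1 row(s) of f.
- a (code=QE) has no partner → padded with NULL.
- a (code=GN) pairs with 1 row(s) of f.
- a (code=KW) pairs with 1 row(s) of f.
- a (code=QE) has no partner → padded with NULL.
After projecting and ordering:
f.code | a.code | f.dest
EZ | EZ | RF
GN | GN | KW
KW | KW | TH
NULL | QE | NULL
NULL | QE | NULL
NULL | NULL | NULL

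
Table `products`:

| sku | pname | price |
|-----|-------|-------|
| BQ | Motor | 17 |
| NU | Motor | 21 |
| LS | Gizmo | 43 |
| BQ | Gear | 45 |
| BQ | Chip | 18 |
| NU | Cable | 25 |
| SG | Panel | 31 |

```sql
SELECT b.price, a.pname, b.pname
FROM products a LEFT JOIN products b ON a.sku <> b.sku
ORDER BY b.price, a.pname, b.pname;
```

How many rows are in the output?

LEFT JOIN keeps every row from `products a`; unmatched rows get NULL for `products b`'s columns.
Matching on a.sku <> b.sku.
- a (sku=BQ) pairs with 4 row(s) of b.
- a (sku=NU) pairs with 5 row(s) of b.
- a (sku=LS) pairs with 6 row(s) of b.
- a (sku=BQ) pairs with 4 row(s) of b.
- a (sku=BQ) pairs with 4 row(s) of b.
- a (sku=NU) pairs with 5 row(s) of b.
- a (sku=SG) pairs with 6 row(s) of b.
Total: 34 rows.

34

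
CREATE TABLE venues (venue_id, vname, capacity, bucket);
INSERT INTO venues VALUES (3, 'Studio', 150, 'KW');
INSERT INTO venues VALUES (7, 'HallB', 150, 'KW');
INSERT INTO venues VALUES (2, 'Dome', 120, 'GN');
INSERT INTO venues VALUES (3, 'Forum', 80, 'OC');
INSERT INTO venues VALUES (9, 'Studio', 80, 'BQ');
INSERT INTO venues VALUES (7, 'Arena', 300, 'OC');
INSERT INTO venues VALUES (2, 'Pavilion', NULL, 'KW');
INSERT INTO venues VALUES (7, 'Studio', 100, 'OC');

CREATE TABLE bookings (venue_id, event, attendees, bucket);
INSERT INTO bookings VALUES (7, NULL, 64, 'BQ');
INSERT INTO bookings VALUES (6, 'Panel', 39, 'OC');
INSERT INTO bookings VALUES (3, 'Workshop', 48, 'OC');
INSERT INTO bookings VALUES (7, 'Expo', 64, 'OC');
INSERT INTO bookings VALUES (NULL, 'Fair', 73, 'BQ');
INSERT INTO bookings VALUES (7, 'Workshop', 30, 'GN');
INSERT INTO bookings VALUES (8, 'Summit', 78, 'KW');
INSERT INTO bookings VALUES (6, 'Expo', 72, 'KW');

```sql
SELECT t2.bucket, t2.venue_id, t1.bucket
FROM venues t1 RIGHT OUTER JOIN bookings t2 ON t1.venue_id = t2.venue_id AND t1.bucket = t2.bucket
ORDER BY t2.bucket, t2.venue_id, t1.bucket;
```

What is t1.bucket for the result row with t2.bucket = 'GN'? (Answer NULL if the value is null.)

RIGHT JOIN keeps every row from `bookings`; unmatched rows get NULL for `venues`'s columns.
Matching on t1.venue_id = t2.venue_id AND t1.bucket = t2.bucket. A NULL in a compared column never satisfies the condition.
- venue_id=3, bucket=KW: no matching t2 row.
- venue_id=7, bucket=KW: no matching t2 row.
- venue_id=2, bucket=GN: no matching t2 row.
- venue_id=3, bucket=OC: 1 matching t2 row(s), so 1 row(s) emitted.
- venue_id=9, bucket=BQ: no matching t2 row.
- venue_id=7, bucket=OC: 1 matching t2 row(s), so 1 row(s) emitted.
- venue_id=2, bucket=KW: no matching t2 row.
- venue_id=7, bucket=OC: 1 matching t2 row(s), so 1 row(s) emitted.
- 6 row(s) from t2 found no t1 partner → padded with NULL.

NULL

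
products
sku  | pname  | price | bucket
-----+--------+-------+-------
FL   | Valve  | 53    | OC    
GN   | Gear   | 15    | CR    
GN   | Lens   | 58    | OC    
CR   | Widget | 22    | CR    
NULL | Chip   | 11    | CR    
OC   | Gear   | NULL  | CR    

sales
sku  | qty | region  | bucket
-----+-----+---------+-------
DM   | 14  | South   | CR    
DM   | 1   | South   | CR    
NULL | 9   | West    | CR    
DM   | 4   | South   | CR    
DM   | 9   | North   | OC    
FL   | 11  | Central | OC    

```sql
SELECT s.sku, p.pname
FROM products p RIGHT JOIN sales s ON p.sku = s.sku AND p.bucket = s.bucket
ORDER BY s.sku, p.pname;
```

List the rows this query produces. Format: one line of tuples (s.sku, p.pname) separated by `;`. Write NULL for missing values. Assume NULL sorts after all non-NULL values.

(DM, NULL); (DM, NULL); (DM, NULL); (DM, NULL); (FL, Valve); (NULL, NULL)

RIGHT JOIN keeps every row from `sales`; unmatched rows get NULL for `products`'s columns.
Matching on p.sku = s.sku AND p.bucket = s.bucket. A NULL in a compared column never satisfies the condition.
- sku=FL, bucket=OC: 1 matching s row(s), so 1 row(s) emitted.
- sku=GN, bucket=CR: no matching s row.
- sku=GN, bucket=OC: no matching s row.
- sku=CR, bucket=CR: no matching s row.
- sku=NULL, bucket=CR: no matching s row.
- sku=OC, bucket=CR: no matching s row.
- 5 s row(s) had no p match → kept, p columns NULL.
After projecting and ordering:
s.sku | p.pname
DM | NULL
DM | NULL
DM | NULL
DM | NULL
FL | Valve
NULL | NULL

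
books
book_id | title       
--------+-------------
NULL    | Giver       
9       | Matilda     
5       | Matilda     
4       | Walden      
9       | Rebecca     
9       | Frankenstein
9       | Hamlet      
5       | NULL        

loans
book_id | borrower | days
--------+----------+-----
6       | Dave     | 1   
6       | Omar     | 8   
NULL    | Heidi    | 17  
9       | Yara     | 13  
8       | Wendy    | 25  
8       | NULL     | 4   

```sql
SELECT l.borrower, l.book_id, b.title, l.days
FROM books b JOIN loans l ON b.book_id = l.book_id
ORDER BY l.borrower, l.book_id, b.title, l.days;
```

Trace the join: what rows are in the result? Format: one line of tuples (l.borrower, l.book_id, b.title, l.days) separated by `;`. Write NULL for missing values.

(Yara, 9, Frankenstein, 13); (Yara, 9, Hamlet, 13); (Yara, 9, Matilda, 13); (Yara, 9, Rebecca, 13)

INNER JOIN keeps only pairs where the ON condition holds.
Matching on b.book_id = l.book_id. A NULL in a compared column never satisfies the condition.
- b[0] book_id=NULL → no match; dropped.
- b[1] book_id=9 → 1 match(es) in l → 1 row(s).
- b[2] book_id=5 → no match; dropped.
- b[3] book_id=4 → no match; dropped.
- b[4] book_id=9 → 1 match(es) in l → 1 row(s).
- b[5] book_id=9 → 1 match(es) in l → 1 row(s).
- b[6] book_id=9 → 1 match(es) in l → 1 row(s).
- b[7] book_id=5 → no match; dropped.
After projecting and ordering:
l.borrower | l.book_id | b.title | l.days
Yara | 9 | Frankenstein | 13
Yara | 9 | Hamlet | 13
Yara | 9 | Matilda | 13
Yara | 9 | Rebecca | 13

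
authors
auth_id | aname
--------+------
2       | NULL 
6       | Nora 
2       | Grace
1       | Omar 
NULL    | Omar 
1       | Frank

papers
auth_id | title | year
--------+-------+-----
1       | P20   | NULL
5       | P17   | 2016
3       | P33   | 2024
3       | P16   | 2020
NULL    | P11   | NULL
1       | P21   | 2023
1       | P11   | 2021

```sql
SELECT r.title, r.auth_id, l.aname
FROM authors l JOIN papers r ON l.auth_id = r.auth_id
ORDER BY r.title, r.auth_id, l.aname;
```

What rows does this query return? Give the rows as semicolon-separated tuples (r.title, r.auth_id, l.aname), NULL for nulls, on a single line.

(P11, 1, Frank); (P11, 1, Omar); (P20, 1, Frank); (P20, 1, Omar); (P21, 1, Frank); (P21, 1, Omar)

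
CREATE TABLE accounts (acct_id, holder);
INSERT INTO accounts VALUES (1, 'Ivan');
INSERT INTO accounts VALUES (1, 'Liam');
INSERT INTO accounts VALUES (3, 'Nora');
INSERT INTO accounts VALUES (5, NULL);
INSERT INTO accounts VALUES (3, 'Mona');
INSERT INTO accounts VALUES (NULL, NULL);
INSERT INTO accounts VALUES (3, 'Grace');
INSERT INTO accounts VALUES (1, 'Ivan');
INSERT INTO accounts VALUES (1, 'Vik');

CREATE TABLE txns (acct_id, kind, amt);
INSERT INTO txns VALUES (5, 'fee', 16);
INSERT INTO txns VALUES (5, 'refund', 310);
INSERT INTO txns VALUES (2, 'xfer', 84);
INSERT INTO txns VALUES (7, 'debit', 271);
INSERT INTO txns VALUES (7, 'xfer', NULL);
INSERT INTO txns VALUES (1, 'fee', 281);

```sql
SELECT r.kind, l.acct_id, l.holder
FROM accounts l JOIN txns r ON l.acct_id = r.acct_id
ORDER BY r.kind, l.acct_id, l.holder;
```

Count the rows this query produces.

6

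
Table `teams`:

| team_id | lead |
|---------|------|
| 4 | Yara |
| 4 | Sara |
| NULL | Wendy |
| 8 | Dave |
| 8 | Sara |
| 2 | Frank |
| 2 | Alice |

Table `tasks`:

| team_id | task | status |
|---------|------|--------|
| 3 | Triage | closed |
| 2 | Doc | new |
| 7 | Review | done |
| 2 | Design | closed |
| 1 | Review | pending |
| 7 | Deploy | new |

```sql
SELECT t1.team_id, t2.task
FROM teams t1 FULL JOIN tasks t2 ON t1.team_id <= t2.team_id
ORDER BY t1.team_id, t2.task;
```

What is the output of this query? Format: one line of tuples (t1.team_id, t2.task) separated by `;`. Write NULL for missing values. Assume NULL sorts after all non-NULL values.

(2, Deploy); (2, Deploy); (2, Design); (2, Design); (2, Doc); (2, Doc); (2, Review); (2, Review); (2, Triage); (2, Triage); (4, Deploy); (4, Deploy); (4, Review); (4, Review); (8, NULL); (8, NULL); (NULL, Review); (NULL, NULL)

FULL OUTER JOIN keeps every row from both sides; unmatched rows get NULL for the other side's columns.
Matching on t1.team_id <= t2.team_id. A NULL in a compared column never satisfies the condition.
Matched pairs: 14; unmatched t1 rows kept: 3; unmatched t2 rows kept: 1.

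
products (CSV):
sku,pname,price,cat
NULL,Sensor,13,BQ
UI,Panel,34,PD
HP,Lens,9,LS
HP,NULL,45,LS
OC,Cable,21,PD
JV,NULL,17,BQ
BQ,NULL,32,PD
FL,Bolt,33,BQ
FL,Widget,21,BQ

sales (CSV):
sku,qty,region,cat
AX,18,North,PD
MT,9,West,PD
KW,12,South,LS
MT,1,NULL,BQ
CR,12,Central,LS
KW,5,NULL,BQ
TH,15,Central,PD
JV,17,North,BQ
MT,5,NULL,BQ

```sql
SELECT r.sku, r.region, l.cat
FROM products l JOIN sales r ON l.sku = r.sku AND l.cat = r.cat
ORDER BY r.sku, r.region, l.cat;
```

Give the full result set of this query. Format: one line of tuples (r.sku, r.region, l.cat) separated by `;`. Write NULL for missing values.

INNER JOIN keeps only pairs where the ON condition holds.
Matching on l.sku = r.sku AND l.cat = r.cat. A NULL in a compared column never satisfies the condition.
Matched pairs: 1.

(JV, North, BQ)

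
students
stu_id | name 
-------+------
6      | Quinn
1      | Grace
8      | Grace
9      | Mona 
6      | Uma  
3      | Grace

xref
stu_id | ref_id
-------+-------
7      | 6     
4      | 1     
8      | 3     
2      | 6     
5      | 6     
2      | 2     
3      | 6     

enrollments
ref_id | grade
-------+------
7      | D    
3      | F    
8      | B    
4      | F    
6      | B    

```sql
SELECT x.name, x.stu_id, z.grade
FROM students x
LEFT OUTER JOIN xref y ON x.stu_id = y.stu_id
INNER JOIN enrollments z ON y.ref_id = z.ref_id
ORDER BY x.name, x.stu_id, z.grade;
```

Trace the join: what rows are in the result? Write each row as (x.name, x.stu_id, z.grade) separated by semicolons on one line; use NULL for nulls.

(Grace, 3, B); (Grace, 8, F)

Joins associate left-to-right: students LEFT JOIN xref on stu_id gives 6 intermediate row(s).
Then INNER JOIN `enrollments z` on ref_id: keep only rows whose y.ref_id appears in z.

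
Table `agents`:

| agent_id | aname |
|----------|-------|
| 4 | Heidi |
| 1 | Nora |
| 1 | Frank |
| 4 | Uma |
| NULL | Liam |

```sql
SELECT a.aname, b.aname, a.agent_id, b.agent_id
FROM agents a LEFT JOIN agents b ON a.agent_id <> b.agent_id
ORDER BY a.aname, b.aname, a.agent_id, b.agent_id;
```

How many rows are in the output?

LEFT JOIN keeps every row from `agents a`; unmatched rows get NULL for `agents b`'s columns.
Matching on a.agent_id <> b.agent_id. A NULL in a compared column never satisfies the condition.
- a (agent_id=4) pairs with 2 row(s) of b.
- a (agent_id=1) pairs with 2 row(s) of b.
- a (agent_id=1) pairs with 2 row(s) of b.
- a (agent_id=4) pairs with 2 row(s) of b.
- a (agent_id=NULL) has no partner → padded with NULL.
Total: 8 matched + 1 padded = 9 rows.

9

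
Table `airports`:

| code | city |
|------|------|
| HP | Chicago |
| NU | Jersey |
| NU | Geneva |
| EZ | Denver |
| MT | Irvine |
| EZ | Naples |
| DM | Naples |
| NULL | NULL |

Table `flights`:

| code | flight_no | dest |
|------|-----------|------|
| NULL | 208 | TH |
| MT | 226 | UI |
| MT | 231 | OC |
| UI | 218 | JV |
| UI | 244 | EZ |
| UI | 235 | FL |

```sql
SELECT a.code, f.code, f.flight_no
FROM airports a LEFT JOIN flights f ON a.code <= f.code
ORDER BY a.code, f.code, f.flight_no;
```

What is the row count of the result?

32

LEFT JOIN keeps every row from `airports`; unmatched rows get NULL for `flights`'s columns.
Matching on a.code <= f.code. A NULL in a compared column never satisfies the condition.
- a (code=HP) pairs with 5 row(s) of f.
- a (code=NU) pairs with 3 row(s) of f.
- a (code=NU) pairs with 3 row(s) of f.
- a (code=EZ) pairs with 5 row(s) of f.
- a (code=MT) pairs with 5 row(s) of f.
- a (code=EZ) pairs with 5 row(s) of f.
- a (code=DM) pairs with 5 row(s) of f.
- a (code=NULL) has no partner → padded with NULL.
Total: 31 matched + 1 padded = 32 rows.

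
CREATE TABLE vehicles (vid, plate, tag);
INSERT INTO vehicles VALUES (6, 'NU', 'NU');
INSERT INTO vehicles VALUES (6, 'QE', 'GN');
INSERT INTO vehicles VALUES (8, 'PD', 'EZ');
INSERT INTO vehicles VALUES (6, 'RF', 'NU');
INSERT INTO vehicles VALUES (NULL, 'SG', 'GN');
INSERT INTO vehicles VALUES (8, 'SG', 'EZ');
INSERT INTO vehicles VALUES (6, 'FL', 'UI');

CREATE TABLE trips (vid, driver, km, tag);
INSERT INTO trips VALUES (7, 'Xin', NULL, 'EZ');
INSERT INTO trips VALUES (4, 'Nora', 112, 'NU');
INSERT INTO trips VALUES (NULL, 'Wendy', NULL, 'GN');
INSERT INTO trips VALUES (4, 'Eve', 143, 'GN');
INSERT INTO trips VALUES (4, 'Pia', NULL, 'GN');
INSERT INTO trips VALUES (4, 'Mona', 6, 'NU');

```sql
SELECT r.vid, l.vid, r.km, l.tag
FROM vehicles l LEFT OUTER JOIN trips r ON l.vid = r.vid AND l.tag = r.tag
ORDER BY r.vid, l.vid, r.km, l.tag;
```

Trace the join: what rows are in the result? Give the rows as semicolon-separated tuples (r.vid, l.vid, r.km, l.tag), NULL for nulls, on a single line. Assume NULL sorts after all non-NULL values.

LEFT JOIN keeps every row from `vehicles`; unmatched rows get NULL for `trips`'s columns.
Matching on l.vid = r.vid AND l.tag = r.tag. A NULL in a compared column never satisfies the condition.
- l (vid=6, tag=NU) has no partner → padded with NULL.
- l (vid=6, tag=GN) has no partner → padded with NULL.
- l (vid=8, tag=EZ) has no partner → padded with NULL.
- l (vid=6, tag=NU) has no partner → padded with NULL.
- l (vid=NULL, tag=GN) has no partner → padded with NULL.
- l (vid=8, tag=EZ) has no partner → padded with NULL.
- l (vid=6, tag=UI) has no partner → padded with NULL.
After projecting and ordering:
r.vid | l.vid | r.km | l.tag
NULL | 6 | NULL | GN
NULL | 6 | NULL | NU
NULL | 6 | NULL | NU
NULL | 6 | NULL | UI
NULL | 8 | NULL | EZ
NULL | 8 | NULL | EZ
NULL | NULL | NULL | GN

(NULL, 6, NULL, GN); (NULL, 6, NULL, NU); (NULL, 6, NULL, NU); (NULL, 6, NULL, UI); (NULL, 8, NULL, EZ); (NULL, 8, NULL, EZ); (NULL, NULL, NULL, GN)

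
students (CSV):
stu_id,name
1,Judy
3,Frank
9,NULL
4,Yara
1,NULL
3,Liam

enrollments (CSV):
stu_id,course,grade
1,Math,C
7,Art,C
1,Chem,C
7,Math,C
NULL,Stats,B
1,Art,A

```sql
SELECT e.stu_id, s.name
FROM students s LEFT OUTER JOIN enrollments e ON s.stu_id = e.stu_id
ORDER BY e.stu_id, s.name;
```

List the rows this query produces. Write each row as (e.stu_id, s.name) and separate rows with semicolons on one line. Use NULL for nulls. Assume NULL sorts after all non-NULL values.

LEFT JOIN keeps every row from `students`; unmatched rows get NULL for `enrollments`'s columns.
Matching on s.stu_id = e.stu_id. A NULL in a compared column never satisfies the condition.
- s row (stu_id=1): matches 3 e row(s) → 3 output row(s).
- s row (stu_id=3): no match → kept, e columns NULL.
- s row (stu_id=9): no match → kept, e columns NULL.
- s row (stu_id=4): no match → kept, e columns NULL.
- s row (stu_id=1): matches 3 e row(s) → 3 output row(s).
- s row (stu_id=3): no match → kept, e columns NULL.
After projecting and ordering:
e.stu_id | s.name
1 | Judy
1 | Judy
1 | Judy
1 | NULL
1 | NULL
1 | NULL
NULL | Frank
NULL | Liam
NULL | Yara
NULL | NULL

(1, Judy); (1, Judy); (1, Judy); (1, NULL); (1, NULL); (1, NULL); (NULL, Frank); (NULL, Liam); (NULL, Yara); (NULL, NULL)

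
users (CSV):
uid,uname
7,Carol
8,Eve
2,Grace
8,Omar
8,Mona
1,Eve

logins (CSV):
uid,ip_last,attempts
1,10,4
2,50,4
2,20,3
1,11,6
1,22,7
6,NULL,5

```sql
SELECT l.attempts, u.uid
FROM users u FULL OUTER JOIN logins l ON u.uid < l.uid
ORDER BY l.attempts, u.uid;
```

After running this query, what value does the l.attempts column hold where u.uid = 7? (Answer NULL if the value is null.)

NULL

FULL OUTER JOIN keeps every row from both sides; unmatched rows get NULL for the other side's columns.
Matching on u.uid < l.uid.
Matched pairs: 4; unmatched u rows kept: 4; unmatched l rows kept: 3.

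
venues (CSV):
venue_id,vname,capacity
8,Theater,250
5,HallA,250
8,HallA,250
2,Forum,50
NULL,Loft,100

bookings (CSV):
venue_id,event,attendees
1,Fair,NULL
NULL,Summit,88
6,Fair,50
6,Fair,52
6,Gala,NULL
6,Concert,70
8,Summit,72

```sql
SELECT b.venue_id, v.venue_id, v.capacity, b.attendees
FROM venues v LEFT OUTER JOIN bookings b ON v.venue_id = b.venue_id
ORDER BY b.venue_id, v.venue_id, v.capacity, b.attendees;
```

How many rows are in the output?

5

LEFT JOIN keeps every row from `venues`; unmatched rows get NULL for `bookings`'s columns.
Matching on v.venue_id = b.venue_id. A NULL in a compared column never satisfies the condition.
Matched pairs: 2; unmatched v rows kept: 3.
Total: 2 matched + 3 padded = 5 rows.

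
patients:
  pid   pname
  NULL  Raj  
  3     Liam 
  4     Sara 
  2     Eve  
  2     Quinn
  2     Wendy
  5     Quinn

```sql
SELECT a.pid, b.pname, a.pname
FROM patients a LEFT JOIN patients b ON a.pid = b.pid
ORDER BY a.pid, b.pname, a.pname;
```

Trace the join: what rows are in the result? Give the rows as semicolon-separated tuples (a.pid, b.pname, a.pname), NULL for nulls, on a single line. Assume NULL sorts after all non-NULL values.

(2, Eve, Eve); (2, Eve, Quinn); (2, Eve, Wendy); (2, Quinn, Eve); (2, Quinn, Quinn); (2, Quinn, Wendy); (2, Wendy, Eve); (2, Wendy, Quinn); (2, Wendy, Wendy); (3, Liam, Liam); (4, Sara, Sara); (5, Quinn, Quinn); (NULL, NULL, Raj)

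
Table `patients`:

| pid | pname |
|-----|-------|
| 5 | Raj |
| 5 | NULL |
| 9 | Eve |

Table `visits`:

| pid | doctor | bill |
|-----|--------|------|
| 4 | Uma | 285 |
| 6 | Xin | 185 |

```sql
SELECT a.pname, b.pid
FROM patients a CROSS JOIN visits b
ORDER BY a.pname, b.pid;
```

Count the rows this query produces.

6

CROSS JOIN pairs every row of `patients` with every row of `visits`: 3 × 2 = 6 rows.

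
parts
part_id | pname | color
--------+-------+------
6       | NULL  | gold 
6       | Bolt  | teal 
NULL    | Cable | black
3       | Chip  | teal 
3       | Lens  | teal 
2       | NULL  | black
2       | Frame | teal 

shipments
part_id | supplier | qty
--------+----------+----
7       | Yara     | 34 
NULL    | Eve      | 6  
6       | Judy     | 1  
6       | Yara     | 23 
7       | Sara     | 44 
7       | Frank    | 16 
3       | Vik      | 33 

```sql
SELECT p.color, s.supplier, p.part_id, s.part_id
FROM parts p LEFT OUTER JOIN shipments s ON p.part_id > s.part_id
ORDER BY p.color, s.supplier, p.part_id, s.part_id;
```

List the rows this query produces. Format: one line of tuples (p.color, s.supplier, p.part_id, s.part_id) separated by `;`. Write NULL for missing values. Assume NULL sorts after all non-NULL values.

(black, NULL, 2, NULL); (black, NULL, NULL, NULL); (gold, Vik, 6, 3); (teal, Vik, 6, 3); (teal, NULL, 2, NULL); (teal, NULL, 3, NULL); (teal, NULL, 3, NULL)

LEFT JOIN keeps every row from `parts`; unmatched rows get NULL for `shipments`'s columns.
Matching on p.part_id > s.part_id. A NULL in a compared column never satisfies the condition.
- p (part_id=6) pairs with 1 row(s) of s.
- p (part_id=6) pairs with 1 row(s) of s.
- p (part_id=NULL) has no partner → padded with NULL.
- p (part_id=3) has no partner → padded with NULL.
- p (part_id=3) has no partner → padded with NULL.
- p (part_id=2) has no partner → padded with NULL.
- p (part_id=2) has no partner → padded with NULL.
After projecting and ordering:
p.color | s.supplier | p.part_id | s.part_id
black | NULL | 2 | NULL
black | NULL | NULL | NULL
gold | Vik | 6 | 3
teal | Vik | 6 | 3
teal | NULL | 2 | NULL
teal | NULL | 3 | NULL
teal | NULL | 3 | NULL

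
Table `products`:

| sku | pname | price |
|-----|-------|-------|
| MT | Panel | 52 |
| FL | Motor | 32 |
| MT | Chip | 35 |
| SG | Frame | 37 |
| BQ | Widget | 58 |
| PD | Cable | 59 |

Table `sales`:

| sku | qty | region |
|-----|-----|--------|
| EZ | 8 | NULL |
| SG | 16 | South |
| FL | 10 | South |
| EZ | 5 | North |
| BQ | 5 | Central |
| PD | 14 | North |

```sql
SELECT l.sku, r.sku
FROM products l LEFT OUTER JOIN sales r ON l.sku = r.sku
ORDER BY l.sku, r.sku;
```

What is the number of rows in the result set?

6

LEFT JOIN keeps every row from `products`; unmatched rows get NULL for `sales`'s columns.
Matching on l.sku = r.sku.
- sku=MT: no r row matches, row kept with r columns NULL.
- sku=FL: 1 matching r row(s), so 1 row(s) emitted.
- sku=MT: no r row matches, row kept with r columns NULL.
- sku=SG: 1 matching r row(s), so 1 row(s) emitted.
- sku=BQ: 1 matching r row(s), so 1 row(s) emitted.
- sku=PD: 1 matching r row(s), so 1 row(s) emitted.
Total: 4 matched + 2 padded = 6 rows.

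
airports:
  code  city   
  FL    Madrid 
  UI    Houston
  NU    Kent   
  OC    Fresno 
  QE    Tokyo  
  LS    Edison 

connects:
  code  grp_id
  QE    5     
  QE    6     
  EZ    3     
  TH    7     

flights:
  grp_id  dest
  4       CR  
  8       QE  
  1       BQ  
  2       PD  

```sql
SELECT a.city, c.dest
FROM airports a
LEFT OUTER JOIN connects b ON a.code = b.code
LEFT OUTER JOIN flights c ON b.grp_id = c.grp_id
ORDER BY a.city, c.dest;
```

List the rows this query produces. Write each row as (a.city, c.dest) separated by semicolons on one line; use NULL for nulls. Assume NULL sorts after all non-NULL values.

(Edison, NULL); (Fresno, NULL); (Houston, NULL); (Kent, NULL); (Madrid, NULL); (Tokyo, NULL); (Tokyo, NULL)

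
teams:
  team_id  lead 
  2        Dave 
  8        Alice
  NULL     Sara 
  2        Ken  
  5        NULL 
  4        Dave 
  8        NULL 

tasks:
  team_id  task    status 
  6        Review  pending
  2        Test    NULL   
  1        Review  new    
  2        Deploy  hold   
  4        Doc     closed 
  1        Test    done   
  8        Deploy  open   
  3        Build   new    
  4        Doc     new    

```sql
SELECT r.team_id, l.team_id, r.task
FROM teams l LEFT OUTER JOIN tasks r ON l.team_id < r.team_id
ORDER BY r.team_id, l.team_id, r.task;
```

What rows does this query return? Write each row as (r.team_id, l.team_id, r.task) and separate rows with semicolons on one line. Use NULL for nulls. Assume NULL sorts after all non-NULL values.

LEFT JOIN keeps every row from `teams`; unmatched rows get NULL for `tasks`'s columns.
Matching on l.team_id < r.team_id. A NULL in a compared column never satisfies the condition.
Matched pairs: 14; unmatched l rows kept: 3.

(3, 2, Build); (3, 2, Build); (4, 2, Doc); (4, 2, Doc); (4, 2, Doc); (4, 2, Doc); (6, 2, Review); (6, 2, Review); (6, 4, Review); (6, 5, Review); (8, 2, Deploy); (8, 2, Deploy); (8, 4, Deploy); (8, 5, Deploy); (NULL, 8, NULL); (NULL, 8, NULL); (NULL, NULL, NULL)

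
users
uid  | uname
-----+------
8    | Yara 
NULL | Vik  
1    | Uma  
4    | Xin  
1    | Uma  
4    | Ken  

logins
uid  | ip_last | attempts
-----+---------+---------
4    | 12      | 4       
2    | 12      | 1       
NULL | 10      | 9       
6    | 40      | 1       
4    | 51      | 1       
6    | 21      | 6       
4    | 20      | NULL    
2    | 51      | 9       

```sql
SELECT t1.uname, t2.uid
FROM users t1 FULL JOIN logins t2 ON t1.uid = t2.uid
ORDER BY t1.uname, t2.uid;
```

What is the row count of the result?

FULL OUTER JOIN keeps every row from both sides; unmatched rows get NULL for the other side's columns.
Matching on t1.uid = t2.uid. A NULL in a compared column never satisfies the condition.
Matched pairs: 6; unmatched t1 rows kept: 4; unmatched t2 rows kept: 5.
Total: 6 matched + 9 padded = 15 rows.

15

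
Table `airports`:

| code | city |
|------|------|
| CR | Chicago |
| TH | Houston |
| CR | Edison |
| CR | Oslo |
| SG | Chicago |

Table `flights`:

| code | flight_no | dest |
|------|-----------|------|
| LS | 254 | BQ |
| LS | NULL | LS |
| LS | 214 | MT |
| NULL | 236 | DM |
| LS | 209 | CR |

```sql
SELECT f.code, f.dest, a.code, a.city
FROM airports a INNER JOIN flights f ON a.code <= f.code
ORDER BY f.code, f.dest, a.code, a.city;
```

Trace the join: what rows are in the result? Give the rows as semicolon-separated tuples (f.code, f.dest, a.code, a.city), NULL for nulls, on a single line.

INNER JOIN keeps only pairs where the ON condition holds.
Matching on a.code <= f.code. A NULL in a compared column never satisfies the condition.
- code=CR: 4 matching f row(s), so 4 row(s) emitted.
- code=TH: no matching f row, dropped.
- code=CR: 4 matching f row(s), so 4 row(s) emitted.
- code=CR: 4 matching f row(s), so 4 row(s) emitted.
- code=SG: no matching f row, dropped.

(LS, BQ, CR, Chicago); (LS, BQ, CR, Edison); (LS, BQ, CR, Oslo); (LS, CR, CR, Chicago); (LS, CR, CR, Edison); (LS, CR, CR, Oslo); (LS, LS, CR, Chicago); (LS, LS, CR, Edison); (LS, LS, CR, Oslo); (LS, MT, CR, Chicago); (LS, MT, CR, Edison); (LS, MT, CR, Oslo)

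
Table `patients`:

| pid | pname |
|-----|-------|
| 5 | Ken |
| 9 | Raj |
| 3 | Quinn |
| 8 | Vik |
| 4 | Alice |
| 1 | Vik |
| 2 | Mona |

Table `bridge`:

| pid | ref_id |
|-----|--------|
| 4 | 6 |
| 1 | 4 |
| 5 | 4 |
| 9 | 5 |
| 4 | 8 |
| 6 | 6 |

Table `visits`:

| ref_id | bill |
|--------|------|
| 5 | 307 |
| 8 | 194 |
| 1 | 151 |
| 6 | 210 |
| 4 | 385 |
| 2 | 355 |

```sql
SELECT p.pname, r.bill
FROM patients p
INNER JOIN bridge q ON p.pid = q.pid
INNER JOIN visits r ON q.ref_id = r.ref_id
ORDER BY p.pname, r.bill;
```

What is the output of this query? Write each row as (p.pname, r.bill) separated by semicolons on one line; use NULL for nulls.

(Alice, 194); (Alice, 210); (Ken, 385); (Raj, 307); (Vik, 385)

Evaluate left to right. First `patients p INNER JOIN bridge q` on pid: 5 row(s).
Then INNER JOIN `visits r` on ref_id: keep only rows whose q.ref_id appears in r.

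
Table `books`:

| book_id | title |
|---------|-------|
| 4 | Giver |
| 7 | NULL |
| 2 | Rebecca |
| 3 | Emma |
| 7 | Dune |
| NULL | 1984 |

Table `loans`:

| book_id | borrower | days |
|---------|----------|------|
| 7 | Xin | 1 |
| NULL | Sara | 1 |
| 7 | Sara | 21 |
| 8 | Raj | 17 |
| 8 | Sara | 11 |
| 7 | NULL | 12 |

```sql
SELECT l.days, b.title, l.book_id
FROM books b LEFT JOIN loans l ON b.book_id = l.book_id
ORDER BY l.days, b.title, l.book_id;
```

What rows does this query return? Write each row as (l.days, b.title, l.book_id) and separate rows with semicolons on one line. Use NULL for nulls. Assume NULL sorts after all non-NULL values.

LEFT JOIN keeps every row from `books`; unmatched rows get NULL for `loans`'s columns.
Matching on b.book_id = l.book_id. A NULL in a compared column never satisfies the condition.
- b[0] book_id=4 → no match; kept with NULLs on the l side.
- b[1] book_id=7 → 3 match(es) in l → 3 row(s).
- b[2] book_id=2 → no match; kept with NULLs on the l side.
- b[3] book_id=3 → no match; kept with NULLs on the l side.
- b[4] book_id=7 → 3 match(es) in l → 3 row(s).
- b[5] book_id=NULL → no match; kept with NULLs on the l side.
After projecting and ordering:
l.days | b.title | l.book_id
1 | Dune | 7
1 | NULL | 7
12 | Dune | 7
12 | NULL | 7
21 | Dune | 7
21 | NULL | 7
NULL | 1984 | NULL
NULL | Emma | NULL
NULL | Giver | NULL
NULL | Rebecca | NULL

(1, Dune, 7); (1, NULL, 7); (12, Dune, 7); (12, NULL, 7); (21, Dune, 7); (21, NULL, 7); (NULL, 1984, NULL); (NULL, Emma, NULL); (NULL, Giver, NULL); (NULL, Rebecca, NULL)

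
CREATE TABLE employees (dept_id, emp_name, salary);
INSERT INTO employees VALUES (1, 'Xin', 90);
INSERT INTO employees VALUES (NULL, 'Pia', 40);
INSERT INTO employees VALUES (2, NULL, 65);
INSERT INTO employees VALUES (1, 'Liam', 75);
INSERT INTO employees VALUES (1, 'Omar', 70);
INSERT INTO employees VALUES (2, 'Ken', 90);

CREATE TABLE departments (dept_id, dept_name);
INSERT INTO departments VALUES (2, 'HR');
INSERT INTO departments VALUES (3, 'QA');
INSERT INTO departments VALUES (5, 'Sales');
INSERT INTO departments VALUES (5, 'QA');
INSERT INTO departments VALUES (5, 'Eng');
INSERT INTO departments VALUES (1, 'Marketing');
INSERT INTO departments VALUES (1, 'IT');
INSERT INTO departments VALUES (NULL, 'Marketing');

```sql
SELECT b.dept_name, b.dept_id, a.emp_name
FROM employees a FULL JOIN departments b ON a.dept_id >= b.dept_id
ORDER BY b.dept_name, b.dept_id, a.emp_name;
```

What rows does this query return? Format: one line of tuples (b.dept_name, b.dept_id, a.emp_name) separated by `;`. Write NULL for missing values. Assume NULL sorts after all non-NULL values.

FULL OUTER JOIN keeps every row from both sides; unmatched rows get NULL for the other side's columns.
Matching on a.dept_id >= b.dept_id. A NULL in a compared column never satisfies the condition.
- a[0] dept_id=1 → 2 match(es) in b → 2 row(s).
- a[1] dept_id=NULL → no match; kept with NULLs on the b side.
- a[2] dept_id=2 → 3 match(es) in b → 3 row(s).
- a[3] dept_id=1 → 2 match(es) in b → 2 row(s).
- a[4] dept_id=1 → 2 match(es) in b → 2 row(s).
- a[5] dept_id=2 → 3 match(es) in b → 3 row(s).
- 5 b row(s) had no a match → kept, a columns NULL.

(Eng, 5, NULL); (HR, 2, Ken); (HR, 2, NULL); (IT, 1, Ken); (IT, 1, Liam); (IT, 1, Omar); (IT, 1, Xin); (IT, 1, NULL); (Marketing, 1, Ken); (Marketing, 1, Liam); (Marketing, 1, Omar); (Marketing, 1, Xin); (Marketing, 1, NULL); (Marketing, NULL, NULL); (QA, 3, NULL); (QA, 5, NULL); (Sales, 5, NULL); (NULL, NULL, Pia)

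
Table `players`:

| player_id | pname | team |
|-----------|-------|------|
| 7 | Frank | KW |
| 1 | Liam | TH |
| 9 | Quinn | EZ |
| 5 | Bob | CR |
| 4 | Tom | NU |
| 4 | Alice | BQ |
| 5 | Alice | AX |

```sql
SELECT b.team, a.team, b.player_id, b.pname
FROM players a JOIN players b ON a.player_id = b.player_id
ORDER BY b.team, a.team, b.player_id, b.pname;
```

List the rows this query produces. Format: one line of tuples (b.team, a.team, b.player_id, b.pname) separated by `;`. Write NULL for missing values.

(AX, AX, 5, Alice); (AX, CR, 5, Alice); (BQ, BQ, 4, Alice); (BQ, NU, 4, Alice); (CR, AX, 5, Bob); (CR, CR, 5, Bob); (EZ, EZ, 9, Quinn); (KW, KW, 7, Frank); (NU, BQ, 4, Tom); (NU, NU, 4, Tom); (TH, TH, 1, Liam)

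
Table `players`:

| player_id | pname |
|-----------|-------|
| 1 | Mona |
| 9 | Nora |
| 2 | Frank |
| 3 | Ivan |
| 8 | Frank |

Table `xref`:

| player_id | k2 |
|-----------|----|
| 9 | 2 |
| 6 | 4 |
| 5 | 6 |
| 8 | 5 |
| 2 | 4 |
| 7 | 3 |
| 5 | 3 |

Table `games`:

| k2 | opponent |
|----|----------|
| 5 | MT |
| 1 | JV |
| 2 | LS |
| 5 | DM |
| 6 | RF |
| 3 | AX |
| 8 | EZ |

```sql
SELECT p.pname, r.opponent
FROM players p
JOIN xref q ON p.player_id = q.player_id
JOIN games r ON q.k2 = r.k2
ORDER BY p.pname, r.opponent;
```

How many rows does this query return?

3

Joins associate left-to-right: players INNER JOIN xref on player_id gives 3 intermediate row(s).
Then INNER JOIN `games r` on k2: keep only rows whose q.k2 appears in r.
Result: 3 row(s).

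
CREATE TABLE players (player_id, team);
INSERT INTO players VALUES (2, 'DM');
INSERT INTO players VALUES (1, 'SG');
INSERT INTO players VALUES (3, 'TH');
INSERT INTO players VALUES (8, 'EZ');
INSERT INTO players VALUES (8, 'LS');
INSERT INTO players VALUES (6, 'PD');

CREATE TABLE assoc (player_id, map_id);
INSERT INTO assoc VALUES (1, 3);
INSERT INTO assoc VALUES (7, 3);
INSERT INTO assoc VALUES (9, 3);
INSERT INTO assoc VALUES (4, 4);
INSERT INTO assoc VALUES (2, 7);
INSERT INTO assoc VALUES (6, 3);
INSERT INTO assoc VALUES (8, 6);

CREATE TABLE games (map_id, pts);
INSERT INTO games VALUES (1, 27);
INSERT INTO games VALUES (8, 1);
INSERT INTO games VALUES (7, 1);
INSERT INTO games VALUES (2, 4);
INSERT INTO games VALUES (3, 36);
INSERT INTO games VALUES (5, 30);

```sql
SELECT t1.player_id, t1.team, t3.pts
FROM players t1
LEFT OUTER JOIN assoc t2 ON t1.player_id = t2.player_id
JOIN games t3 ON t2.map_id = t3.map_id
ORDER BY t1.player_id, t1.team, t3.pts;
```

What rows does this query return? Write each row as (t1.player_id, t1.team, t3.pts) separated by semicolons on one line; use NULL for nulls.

(1, SG, 36); (2, DM, 1); (6, PD, 36)

Step 1 — t1 LEFT JOIN t2 on player_id → 6 row(s).
Then INNER JOIN `games t3` on map_id: keep only rows whose t2.map_id appears in t3.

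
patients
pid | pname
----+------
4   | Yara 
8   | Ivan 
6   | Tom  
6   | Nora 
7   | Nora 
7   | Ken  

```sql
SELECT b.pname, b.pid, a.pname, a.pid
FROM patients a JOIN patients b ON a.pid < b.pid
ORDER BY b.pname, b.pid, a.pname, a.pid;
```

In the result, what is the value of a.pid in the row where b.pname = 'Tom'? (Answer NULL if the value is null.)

INNER JOIN keeps only pairs where the ON condition holds.
Matching on a.pid < b.pid.
- a row (pid=4): matches 5 b row(s) → 5 output row(s).
- a row (pid=8): no match → dropped.
- a row (pid=6): matches 3 b row(s) → 3 output row(s).
- a row (pid=6): matches 3 b row(s) → 3 output row(s).
- a row (pid=7): matches 1 b row(s) → 1 output row(s).
- a row (pid=7): matches 1 b row(s) → 1 output row(s).

4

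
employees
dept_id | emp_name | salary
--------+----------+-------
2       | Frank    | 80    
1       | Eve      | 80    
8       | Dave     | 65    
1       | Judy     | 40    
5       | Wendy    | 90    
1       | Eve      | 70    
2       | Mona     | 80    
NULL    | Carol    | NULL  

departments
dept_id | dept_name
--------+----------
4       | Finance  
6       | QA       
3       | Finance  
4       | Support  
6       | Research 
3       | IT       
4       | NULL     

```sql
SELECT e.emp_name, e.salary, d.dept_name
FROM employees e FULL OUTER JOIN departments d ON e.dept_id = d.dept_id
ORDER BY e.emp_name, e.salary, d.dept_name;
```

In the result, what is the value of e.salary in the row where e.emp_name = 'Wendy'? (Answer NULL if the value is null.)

90

FULL OUTER JOIN keeps every row from both sides; unmatched rows get NULL for the other side's columns.
Matching on e.dept_id = d.dept_id. A NULL in a compared column never satisfies the condition.
- e[0] dept_id=2 → no match; kept with NULLs on the d side.
- e[1] dept_id=1 → no match; kept with NULLs on the d side.
- e[2] dept_id=8 → no match; kept with NULLs on the d side.
- e[3] dept_id=1 → no match; kept with NULLs on the d side.
- e[4] dept_id=5 → no match; kept with NULLs on the d side.
- e[5] dept_id=1 → no match; kept with NULLs on the d side.
- e[6] dept_id=2 → no match; kept with NULLs on the d side.
- e[7] dept_id=NULL → no match; kept with NULLs on the d side.
- plus 7 unmatched d row(s), each kept with NULL e columns.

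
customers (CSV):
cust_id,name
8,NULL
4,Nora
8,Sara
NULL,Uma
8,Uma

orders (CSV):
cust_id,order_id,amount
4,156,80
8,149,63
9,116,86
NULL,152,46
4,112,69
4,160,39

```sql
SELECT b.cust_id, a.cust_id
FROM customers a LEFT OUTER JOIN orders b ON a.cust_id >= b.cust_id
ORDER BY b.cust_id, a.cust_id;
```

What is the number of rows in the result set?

LEFT JOIN keeps every row from `customers`; unmatched rows get NULL for `orders`'s columns.
Matching on a.cust_id >= b.cust_id. A NULL in a compared column never satisfies the condition.
Matched pairs: 15; unmatched a rows kept: 1.
Total: 15 matched + 1 padded = 16 rows.

16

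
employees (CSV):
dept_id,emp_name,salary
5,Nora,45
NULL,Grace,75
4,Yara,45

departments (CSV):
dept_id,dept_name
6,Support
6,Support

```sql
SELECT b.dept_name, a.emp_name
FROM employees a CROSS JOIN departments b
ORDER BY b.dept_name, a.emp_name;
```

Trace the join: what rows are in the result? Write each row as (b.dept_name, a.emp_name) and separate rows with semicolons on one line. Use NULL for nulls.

(Support, Grace); (Support, Grace); (Support, Nora); (Support, Nora); (Support, Yara); (Support, Yara)

CROSS JOIN pairs every row of `employees` with every row of `departments`: 3 × 2 = 6 rows.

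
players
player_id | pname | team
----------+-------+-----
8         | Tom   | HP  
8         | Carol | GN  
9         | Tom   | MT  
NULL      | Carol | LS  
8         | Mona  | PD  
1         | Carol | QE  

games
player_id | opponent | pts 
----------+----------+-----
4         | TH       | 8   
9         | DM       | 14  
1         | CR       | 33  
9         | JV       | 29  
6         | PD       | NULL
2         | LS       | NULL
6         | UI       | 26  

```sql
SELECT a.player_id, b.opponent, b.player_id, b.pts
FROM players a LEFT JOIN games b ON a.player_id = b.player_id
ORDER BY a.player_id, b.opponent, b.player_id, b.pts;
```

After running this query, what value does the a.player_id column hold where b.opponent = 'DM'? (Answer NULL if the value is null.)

9

LEFT JOIN keeps every row from `players`; unmatched rows get NULL for `games`'s columns.
Matching on a.player_id = b.player_id. A NULL in a compared column never satisfies the condition.
Matched pairs: 3; unmatched a rows kept: 4.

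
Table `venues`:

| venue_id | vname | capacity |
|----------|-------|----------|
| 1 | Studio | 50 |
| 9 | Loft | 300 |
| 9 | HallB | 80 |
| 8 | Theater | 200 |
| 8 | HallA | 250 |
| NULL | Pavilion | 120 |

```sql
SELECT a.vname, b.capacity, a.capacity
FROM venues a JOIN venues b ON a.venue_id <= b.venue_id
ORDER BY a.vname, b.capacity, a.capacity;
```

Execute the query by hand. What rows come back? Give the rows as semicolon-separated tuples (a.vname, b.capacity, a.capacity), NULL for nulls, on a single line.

INNER JOIN keeps only pairs where the ON condition holds.
Matching on a.venue_id <= b.venue_id. A NULL in a compared column never satisfies the condition.
- a row (venue_id=1): matches 5 b row(s) → 5 output row(s).
- a row (venue_id=9): matches 2 b row(s) → 2 output row(s).
- a row (venue_id=9): matches 2 b row(s) → 2 output row(s).
- a row (venue_id=8): matches 4 b row(s) → 4 output row(s).
- a row (venue_id=8): matches 4 b row(s) → 4 output row(s).
- a row (venue_id=NULL): no match → dropped.

(HallA, 80, 250); (HallA, 200, 250); (HallA, 250, 250); (HallA, 300, 250); (HallB, 80, 80); (HallB, 300, 80); (Loft, 80, 300); (Loft, 300, 300); (Studio, 50, 50); (Studio, 80, 50); (Studio, 200, 50); (Studio, 250, 50); (Studio, 300, 50); (Theater, 80, 200); (Theater, 200, 200); (Theater, 250, 200); (Theater, 300, 200)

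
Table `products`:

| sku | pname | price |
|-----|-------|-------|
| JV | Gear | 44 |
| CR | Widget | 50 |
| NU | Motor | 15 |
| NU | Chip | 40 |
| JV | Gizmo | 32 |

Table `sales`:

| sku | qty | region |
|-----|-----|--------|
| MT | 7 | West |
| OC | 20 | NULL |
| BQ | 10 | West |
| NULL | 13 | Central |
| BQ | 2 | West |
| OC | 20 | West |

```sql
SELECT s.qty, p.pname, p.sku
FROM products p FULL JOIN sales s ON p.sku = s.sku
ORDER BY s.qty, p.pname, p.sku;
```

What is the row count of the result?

11

FULL OUTER JOIN keeps every row from both sides; unmatched rows get NULL for the other side's columns.
Matching on p.sku = s.sku. A NULL in a compared column never satisfies the condition.
- p[0] sku=JV → no match; kept with NULLs on the s side.
- p[1] sku=CR → no match; kept with NULLs on the s side.
- p[2] sku=NU → no match; kept with NULLs on the s side.
- p[3] sku=NU → no match; kept with NULLs on the s side.
- p[4] sku=JV → no match; kept with NULLs on the s side.
- 6 s row(s) had no p match → kept, p columns NULL.
Total: 0 matched + 11 padded = 11 rows.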